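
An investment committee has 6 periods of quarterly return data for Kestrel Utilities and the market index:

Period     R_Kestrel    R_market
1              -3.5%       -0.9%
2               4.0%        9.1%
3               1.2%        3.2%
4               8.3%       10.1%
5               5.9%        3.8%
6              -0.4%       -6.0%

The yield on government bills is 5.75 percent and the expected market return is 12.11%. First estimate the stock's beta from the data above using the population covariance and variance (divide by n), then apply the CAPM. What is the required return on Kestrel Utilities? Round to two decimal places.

9.28%

Mean R_i = (-3.5 + 4.0 + 1.2 + 8.3 + 5.9 − 0.4) / 6 = 2.5833%
Mean R_m = (-0.9 + 9.1 + 3.2 + 10.1 + 3.8 − 6.0) / 6 = 3.2167%
Σ(R_i − R̄_i)(R_m − R̄_m) = 102.1817  ⇒  Cov = 102.1817 / 6 = 17.0303
Σ(R_m − R̄_m)² = 184.2283  ⇒  Var(R_m) = 184.2283 / 6 = 30.7047
β = Cov / Var(R_m) = 17.0303 / 30.7047 = 0.5546
MRP = 12.11% − 5.75% = 6.36%
E(R) = R_f + β × MRP = 5.75% + 0.5546 × 6.36% = 9.28%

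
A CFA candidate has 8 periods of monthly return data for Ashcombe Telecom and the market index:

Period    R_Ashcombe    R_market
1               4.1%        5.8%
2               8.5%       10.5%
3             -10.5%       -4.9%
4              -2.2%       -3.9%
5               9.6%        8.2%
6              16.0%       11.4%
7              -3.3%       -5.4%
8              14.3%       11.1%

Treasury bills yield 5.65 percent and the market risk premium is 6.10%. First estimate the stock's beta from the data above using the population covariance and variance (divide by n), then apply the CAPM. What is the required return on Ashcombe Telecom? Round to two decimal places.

Mean R_i = (4.1 + 8.5 − 10.5 − 2.2 + 9.6 + 16.0 − 3.3 + 14.3) / 8 = 4.5625%
Mean R_m = (5.8 + 10.5 − 4.9 − 3.9 + 8.2 + 11.4 − 5.4 + 11.1) / 8 = 4.1000%
Σ(R_i − R̄_i)(R_m − R̄_m) = 461.0800  ⇒  Cov = 461.0800 / 8 = 57.6350
Σ(R_m − R̄_m)² = 398.2000  ⇒  Var(R_m) = 398.2000 / 8 = 49.7750
β = Cov / Var(R_m) = 57.6350 / 49.7750 = 1.1579
E(R) = R_f + β × MRP = 5.65% + 1.1579 × 6.10% = 12.71%

12.71%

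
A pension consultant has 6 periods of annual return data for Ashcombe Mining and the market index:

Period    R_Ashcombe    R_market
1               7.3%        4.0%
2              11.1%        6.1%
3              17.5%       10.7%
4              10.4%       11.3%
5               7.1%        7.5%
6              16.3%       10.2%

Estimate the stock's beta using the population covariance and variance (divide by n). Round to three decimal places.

1.008

Mean R_i = (7.3 + 11.1 + 17.5 + 10.4 + 7.1 + 16.3) / 6 = 11.6167%
Mean R_m = (4.0 + 6.1 + 10.7 + 11.3 + 7.5 + 10.2) / 6 = 8.3000%
Σ(R_i − R̄_i)(R_m − R̄_m) = 42.6800  ⇒  Cov = 42.6800 / 6 = 7.1133
Σ(R_m − R̄_m)² = 42.3400  ⇒  Var(R_m) = 42.3400 / 6 = 7.0567
β = Cov / Var(R_m) = 7.1133 / 7.0567 = 1.0080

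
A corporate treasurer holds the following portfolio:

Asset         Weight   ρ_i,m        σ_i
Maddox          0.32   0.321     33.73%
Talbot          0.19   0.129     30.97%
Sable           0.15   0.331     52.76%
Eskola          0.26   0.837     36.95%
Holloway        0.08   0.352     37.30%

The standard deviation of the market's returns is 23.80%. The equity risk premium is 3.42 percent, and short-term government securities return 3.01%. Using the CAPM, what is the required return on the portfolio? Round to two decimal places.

5.30%

β_Maddox = 0.321 × 33.73% / 23.80% = 0.4549
β_Talbot = 0.129 × 30.97% / 23.80% = 0.1679
β_Sable = 0.331 × 52.76% / 23.80% = 0.7338
β_Eskola = 0.837 × 36.95% / 23.80% = 1.2995
β_Holloway = 0.352 × 37.30% / 23.80% = 0.5517
β_P = Σ w_i β_i = 0.32×0.4549 + 0.19×0.1679 + 0.15×0.7338 + 0.26×1.2995 + 0.08×0.5517 = 0.6695
E(R_P) = R_f + β_P × MRP = 3.01% + 0.6695 × 3.42% = 5.30%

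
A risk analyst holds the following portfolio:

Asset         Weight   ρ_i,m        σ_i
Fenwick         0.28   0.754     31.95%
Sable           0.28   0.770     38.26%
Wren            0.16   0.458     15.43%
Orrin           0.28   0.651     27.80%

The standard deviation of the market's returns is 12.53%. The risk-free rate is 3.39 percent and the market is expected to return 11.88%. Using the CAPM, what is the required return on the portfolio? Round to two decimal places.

17.75%

β_Fenwick = 0.754 × 31.95% / 12.53% = 1.9226
β_Sable = 0.770 × 38.26% / 12.53% = 2.3512
β_Wren = 0.458 × 15.43% / 12.53% = 0.5640
β_Orrin = 0.651 × 27.80% / 12.53% = 1.4444
β_P = Σ w_i β_i = 0.28×1.9226 + 0.28×2.3512 + 0.16×0.5640 + 0.28×1.4444 = 1.6913
MRP = 11.88% − 3.39% = 8.49%
E(R_P) = R_f + β_P × MRP = 3.39% + 1.6913 × 8.49% = 17.75%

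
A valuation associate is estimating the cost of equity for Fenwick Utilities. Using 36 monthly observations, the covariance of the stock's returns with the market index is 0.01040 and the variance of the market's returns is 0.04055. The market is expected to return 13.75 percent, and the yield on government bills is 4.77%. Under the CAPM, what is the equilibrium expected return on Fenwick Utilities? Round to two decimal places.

β = Cov(R_i, R_m) / Var(R_m) = 0.01040 / 0.04055 = 0.2565
MRP = 13.75% − 4.77% = 8.98%
E(R) = R_f + β × MRP = 4.77% + 0.2565 × 8.98% = 7.07%

7.07%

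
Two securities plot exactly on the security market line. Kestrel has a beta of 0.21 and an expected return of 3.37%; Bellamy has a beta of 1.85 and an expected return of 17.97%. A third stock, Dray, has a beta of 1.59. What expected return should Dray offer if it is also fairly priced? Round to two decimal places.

15.66%

MRP (SML slope) = (17.97% − 3.37%) / (1.85 − 0.21) = 14.60% / 1.64 = 8.9024%
R_f (intercept) = 3.37% − 0.21 × 8.9024% = 1.5005%
E(R_Dray) = R_f + β × MRP = 1.5005% + 1.59 × 8.9024% = 15.66%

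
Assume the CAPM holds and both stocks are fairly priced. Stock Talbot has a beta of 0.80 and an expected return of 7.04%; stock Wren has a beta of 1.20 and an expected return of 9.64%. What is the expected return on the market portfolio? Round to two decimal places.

Both satisfy E(R) = R_f + β·MRP, so the slope of the SML is
MRP = (9.64% − 7.04%) / (1.20 − 0.80) = 2.60% / 0.40 = 6.5000%
R_f = E(R_Talbot) − β_Talbot·MRP = 7.04% − 0.80 × 6.5000% = 1.8400%
E(R_m) = R_f + MRP = 1.8400% + 6.5000% = 8.34%

8.34%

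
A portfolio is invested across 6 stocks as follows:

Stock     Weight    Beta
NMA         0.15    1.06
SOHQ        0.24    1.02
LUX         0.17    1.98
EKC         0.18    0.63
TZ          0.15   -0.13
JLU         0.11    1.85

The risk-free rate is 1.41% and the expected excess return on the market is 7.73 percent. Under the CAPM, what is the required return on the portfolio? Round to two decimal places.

9.43%

β_P = Σ w_i β_i = 0.15×1.06 + 0.24×1.02 + 0.17×1.98 + 0.18×0.63 + 0.15×-0.13 + 0.11×1.85 = 1.0378
E(R_P) = R_f + β_P × MRP = 1.41% + 1.0378 × 7.73% = 9.43%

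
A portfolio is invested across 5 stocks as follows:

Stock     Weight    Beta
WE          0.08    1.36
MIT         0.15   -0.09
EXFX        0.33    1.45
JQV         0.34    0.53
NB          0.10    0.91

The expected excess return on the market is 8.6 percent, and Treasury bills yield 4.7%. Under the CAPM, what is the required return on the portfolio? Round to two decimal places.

β_P = Σ w_i β_i = 0.08×1.36 + 0.15×-0.09 + 0.33×1.45 + 0.34×0.53 + 0.10×0.91 = 0.8450
E(R_P) = R_f + β_P × MRP = 4.7% + 0.8450 × 8.6% = 11.97%

11.97%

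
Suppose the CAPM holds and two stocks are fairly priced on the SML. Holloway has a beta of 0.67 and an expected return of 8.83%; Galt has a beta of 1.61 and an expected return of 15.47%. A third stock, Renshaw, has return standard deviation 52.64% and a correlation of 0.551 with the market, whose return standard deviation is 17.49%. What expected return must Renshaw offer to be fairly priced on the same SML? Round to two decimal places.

15.81%

MRP = (15.47% − 8.83%) / (1.61 − 0.67) = 7.0638%
R_f = 8.83% − 0.67 × 7.0638% = 4.0973%
β_Renshaw = ρ·σ_i/σ_m = 0.551 × 52.64 / 17.49 = 1.6584
E(R_Renshaw) = R_f + β × MRP = 4.0973% + 1.6584 × 7.0638% = 15.81%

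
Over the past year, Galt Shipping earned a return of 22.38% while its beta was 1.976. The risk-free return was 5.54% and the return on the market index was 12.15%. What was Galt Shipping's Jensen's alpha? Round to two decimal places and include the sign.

+3.78%

Market excess return = 12.15% − 5.54% = 6.61%
CAPM benchmark = R_f + β(R_m − R_f) = 5.54% + 1.976 × 6.61% = 18.60136%
α = actual − benchmark = 22.38% − 18.60136% = +3.78%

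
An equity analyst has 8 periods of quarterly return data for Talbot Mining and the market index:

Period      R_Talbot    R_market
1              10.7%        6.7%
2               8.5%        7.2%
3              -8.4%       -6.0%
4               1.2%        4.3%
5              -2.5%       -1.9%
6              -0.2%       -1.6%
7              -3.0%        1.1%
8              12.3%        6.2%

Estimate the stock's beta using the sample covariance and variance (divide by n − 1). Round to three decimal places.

1.389

Mean R_i = (10.7 + 8.5 − 8.4 + 1.2 − 2.5 − 0.2 − 3.0 + 12.3) / 8 = 2.3250%
Mean R_m = (6.7 + 7.2 − 6.0 + 4.3 − 1.9 − 1.6 + 1.1 + 6.2) / 8 = 2.0000%
Σ(R_i − R̄_i)(R_m − R̄_m) = 229.2800  ⇒  Cov = 229.2800 / 7 = 32.7543
Σ(R_m − R̄_m)² = 165.0400  ⇒  Var(R_m) = 165.0400 / 7 = 23.5771
β = Cov / Var(R_m) = 32.7543 / 23.5771 = 1.3892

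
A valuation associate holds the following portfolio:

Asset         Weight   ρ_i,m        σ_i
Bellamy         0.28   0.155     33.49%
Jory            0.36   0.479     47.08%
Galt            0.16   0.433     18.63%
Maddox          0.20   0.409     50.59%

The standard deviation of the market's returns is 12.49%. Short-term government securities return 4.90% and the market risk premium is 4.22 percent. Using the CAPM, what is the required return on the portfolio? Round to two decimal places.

9.97%

β_Bellamy = 0.155 × 33.49% / 12.49% = 0.4156
β_Jory = 0.479 × 47.08% / 12.49% = 1.8056
β_Galt = 0.433 × 18.63% / 12.49% = 0.6459
β_Maddox = 0.409 × 50.59% / 12.49% = 1.6566
β_P = Σ w_i β_i = 0.28×0.4156 + 0.36×1.8056 + 0.16×0.6459 + 0.20×1.6566 = 1.2010
E(R_P) = R_f + β_P × MRP = 4.90% + 1.2010 × 4.22% = 9.97%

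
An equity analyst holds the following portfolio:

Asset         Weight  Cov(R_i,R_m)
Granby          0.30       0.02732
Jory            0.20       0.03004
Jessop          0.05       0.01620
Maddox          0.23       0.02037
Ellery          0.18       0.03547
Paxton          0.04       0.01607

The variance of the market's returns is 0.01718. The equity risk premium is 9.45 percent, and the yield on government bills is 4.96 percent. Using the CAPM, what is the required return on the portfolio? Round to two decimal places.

β_Granby = 0.02732 / 0.01718 = 1.5902
β_Jory = 0.03004 / 0.01718 = 1.7485
β_Jessop = 0.01620 / 0.01718 = 0.9430
β_Maddox = 0.02037 / 0.01718 = 1.1857
β_Ellery = 0.03547 / 0.01718 = 2.0646
β_Paxton = 0.01607 / 0.01718 = 0.9354
β_P = Σ w_i β_i = 0.30×1.5902 + 0.20×1.7485 + 0.05×0.9430 + 0.23×1.1857 + 0.18×2.0646 + 0.04×0.9354 = 1.5557
E(R_P) = R_f + β_P × MRP = 4.96% + 1.5557 × 9.45% = 19.66%

19.66%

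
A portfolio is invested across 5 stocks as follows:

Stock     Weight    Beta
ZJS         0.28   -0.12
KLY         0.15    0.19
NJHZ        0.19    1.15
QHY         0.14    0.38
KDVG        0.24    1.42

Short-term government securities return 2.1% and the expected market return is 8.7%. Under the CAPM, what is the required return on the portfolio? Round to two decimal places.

β_P = Σ w_i β_i = 0.28×-0.12 + 0.15×0.19 + 0.19×1.15 + 0.14×0.38 + 0.24×1.42 = 0.6074
MRP = 8.7% − 2.1% = 6.60%
E(R_P) = R_f + β_P × MRP = 2.1% + 0.6074 × 6.6% = 6.11%

6.11%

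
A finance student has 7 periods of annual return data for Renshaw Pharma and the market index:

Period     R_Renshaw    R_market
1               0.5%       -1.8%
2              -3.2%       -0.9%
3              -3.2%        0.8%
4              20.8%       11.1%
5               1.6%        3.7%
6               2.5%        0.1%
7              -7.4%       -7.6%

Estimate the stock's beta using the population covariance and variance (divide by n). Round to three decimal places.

Mean R_i = (0.5 − 3.2 − 3.2 + 20.8 + 1.6 + 2.5 − 7.4) / 7 = 1.6571%
Mean R_m = (-1.8 − 0.9 + 0.8 + 11.1 + 3.7 + 0.1 − 7.6) / 7 = 0.7714%
Σ(R_i − R̄_i)(R_m − R̄_m) = 283.7614  ⇒  Cov = 283.7614 / 7 = 40.5373
Σ(R_m − R̄_m)² = 195.1943  ⇒  Var(R_m) = 195.1943 / 7 = 27.8849
β = Cov / Var(R_m) = 40.5373 / 27.8849 = 1.4537

1.454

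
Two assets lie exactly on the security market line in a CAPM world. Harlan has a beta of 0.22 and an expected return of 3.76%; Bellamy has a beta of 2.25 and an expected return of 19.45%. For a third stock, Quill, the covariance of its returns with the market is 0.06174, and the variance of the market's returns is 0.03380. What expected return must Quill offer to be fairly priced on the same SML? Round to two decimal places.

MRP = (19.45% − 3.76%) / (2.25 − 0.22) = 7.7291%
R_f = 3.76% − 0.22 × 7.7291% = 2.0596%
β_Quill = Cov / Var(R_m) = 0.06174 / 0.03380 = 1.8266
E(R_Quill) = R_f + β × MRP = 2.0596% + 1.8266 × 7.7291% = 16.18%

16.18%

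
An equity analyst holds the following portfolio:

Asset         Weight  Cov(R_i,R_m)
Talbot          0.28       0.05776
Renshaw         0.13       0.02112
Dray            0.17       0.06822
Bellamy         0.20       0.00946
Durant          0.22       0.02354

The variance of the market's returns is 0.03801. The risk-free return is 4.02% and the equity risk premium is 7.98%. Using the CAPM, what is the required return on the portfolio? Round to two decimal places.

β_Talbot = 0.05776 / 0.03801 = 1.5196
β_Renshaw = 0.02112 / 0.03801 = 0.5556
β_Dray = 0.06822 / 0.03801 = 1.7948
β_Bellamy = 0.00946 / 0.03801 = 0.2489
β_Durant = 0.02354 / 0.03801 = 0.6193
β_P = Σ w_i β_i = 0.28×1.5196 + 0.13×0.5556 + 0.17×1.7948 + 0.20×0.2489 + 0.22×0.6193 = 0.9889
E(R_P) = R_f + β_P × MRP = 4.02% + 0.9889 × 7.98% = 11.91%

11.91%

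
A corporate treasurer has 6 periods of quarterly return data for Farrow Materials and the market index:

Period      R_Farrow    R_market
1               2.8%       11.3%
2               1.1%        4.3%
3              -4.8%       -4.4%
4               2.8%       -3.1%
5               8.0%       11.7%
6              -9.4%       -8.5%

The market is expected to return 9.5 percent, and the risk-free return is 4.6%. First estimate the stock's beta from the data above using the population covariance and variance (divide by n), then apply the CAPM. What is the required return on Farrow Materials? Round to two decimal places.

7.59%

Mean R_i = (2.8 + 1.1 − 4.8 + 2.8 + 8.0 − 9.4) / 6 = 0.0833%
Mean R_m = (11.3 + 4.3 − 4.4 − 3.1 + 11.7 − 8.5) / 6 = 1.8833%
Σ(R_i − R̄_i)(R_m − R̄_m) = 221.3683  ⇒  Cov = 221.3683 / 6 = 36.8947
Σ(R_m − R̄_m)² = 363.0083  ⇒  Var(R_m) = 363.0083 / 6 = 60.5014
β = Cov / Var(R_m) = 36.8947 / 60.5014 = 0.6098
MRP = 9.5% − 4.6% = 4.90%
E(R) = R_f + β × MRP = 4.6% + 0.6098 × 4.9% = 7.59%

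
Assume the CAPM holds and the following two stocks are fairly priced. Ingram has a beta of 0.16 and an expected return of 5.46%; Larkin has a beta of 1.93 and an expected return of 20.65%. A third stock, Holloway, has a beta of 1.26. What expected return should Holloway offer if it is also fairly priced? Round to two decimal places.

MRP (SML slope) = (20.65% − 5.46%) / (1.93 − 0.16) = 15.19% / 1.77 = 8.5819%
R_f (intercept) = 5.46% − 0.16 × 8.5819% = 4.0869%
E(R_Holloway) = R_f + β × MRP = 4.0869% + 1.26 × 8.5819% = 14.90%

14.90%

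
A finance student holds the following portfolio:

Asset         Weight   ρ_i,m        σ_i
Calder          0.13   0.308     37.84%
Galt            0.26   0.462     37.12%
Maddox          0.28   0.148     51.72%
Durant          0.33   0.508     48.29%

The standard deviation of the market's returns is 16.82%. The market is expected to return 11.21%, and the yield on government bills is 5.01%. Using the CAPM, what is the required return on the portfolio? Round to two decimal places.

β_Calder = 0.308 × 37.84% / 16.82% = 0.6929
β_Galt = 0.462 × 37.12% / 16.82% = 1.0196
β_Maddox = 0.148 × 51.72% / 16.82% = 0.4551
β_Durant = 0.508 × 48.29% / 16.82% = 1.4585
β_P = Σ w_i β_i = 0.13×0.6929 + 0.26×1.0196 + 0.28×0.4551 + 0.33×1.4585 = 0.9639
MRP = 11.21% − 5.01% = 6.20%
E(R_P) = R_f + β_P × MRP = 5.01% + 0.9639 × 6.20% = 10.99%

10.99%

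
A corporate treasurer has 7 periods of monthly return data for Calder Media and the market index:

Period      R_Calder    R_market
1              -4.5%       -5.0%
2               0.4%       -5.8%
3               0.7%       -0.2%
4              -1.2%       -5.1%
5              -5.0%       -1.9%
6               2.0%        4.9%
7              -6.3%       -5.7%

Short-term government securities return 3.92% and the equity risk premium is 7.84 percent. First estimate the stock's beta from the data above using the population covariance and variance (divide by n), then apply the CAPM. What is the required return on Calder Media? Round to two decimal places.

Mean R_i = (-4.5 + 0.4 + 0.7 − 1.2 − 5.0 + 2.0 − 6.3) / 7 = -1.9857%
Mean R_m = (-5.0 − 5.8 − 0.2 − 5.1 − 1.9 + 4.9 − 5.7) / 7 = -2.6857%
Σ(R_i − R̄_i)(R_m − R̄_m) = 44.0386  ⇒  Cov = 44.0386 / 7 = 6.2912
Σ(R_m − R̄_m)² = 94.3086  ⇒  Var(R_m) = 94.3086 / 7 = 13.4727
β = Cov / Var(R_m) = 6.2912 / 13.4727 = 0.4670
E(R) = R_f + β × MRP = 3.92% + 0.4670 × 7.84% = 7.58%

7.58%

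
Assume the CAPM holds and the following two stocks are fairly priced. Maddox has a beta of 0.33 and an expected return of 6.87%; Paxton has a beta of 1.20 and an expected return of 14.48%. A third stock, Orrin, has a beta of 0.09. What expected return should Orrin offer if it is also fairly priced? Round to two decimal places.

MRP (SML slope) = (14.48% − 6.87%) / (1.20 − 0.33) = 7.61% / 0.87 = 8.7471%
R_f (intercept) = 6.87% − 0.33 × 8.7471% = 3.9835%
E(R_Orrin) = R_f + β × MRP = 3.9835% + 0.09 × 8.7471% = 4.77%

4.77%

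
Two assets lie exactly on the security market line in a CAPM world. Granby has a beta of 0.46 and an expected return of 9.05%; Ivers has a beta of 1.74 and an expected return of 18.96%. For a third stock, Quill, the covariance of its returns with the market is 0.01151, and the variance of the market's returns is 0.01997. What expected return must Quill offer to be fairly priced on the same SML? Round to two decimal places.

9.95%

MRP = (18.96% − 9.05%) / (1.74 − 0.46) = 7.7422%
R_f = 9.05% − 0.46 × 7.7422% = 5.4886%
β_Quill = Cov / Var(R_m) = 0.01151 / 0.01997 = 0.5764
E(R_Quill) = R_f + β × MRP = 5.4886% + 0.5764 × 7.7422% = 9.95%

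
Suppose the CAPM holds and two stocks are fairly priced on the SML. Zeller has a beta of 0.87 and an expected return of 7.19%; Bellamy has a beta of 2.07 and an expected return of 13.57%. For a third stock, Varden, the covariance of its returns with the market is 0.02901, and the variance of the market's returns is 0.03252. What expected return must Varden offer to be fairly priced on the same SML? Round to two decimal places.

7.31%

MRP = (13.57% − 7.19%) / (2.07 − 0.87) = 5.3167%
R_f = 7.19% − 0.87 × 5.3167% = 2.5645%
β_Varden = Cov / Var(R_m) = 0.02901 / 0.03252 = 0.8921
E(R_Varden) = R_f + β × MRP = 2.5645% + 0.8921 × 5.3167% = 7.31%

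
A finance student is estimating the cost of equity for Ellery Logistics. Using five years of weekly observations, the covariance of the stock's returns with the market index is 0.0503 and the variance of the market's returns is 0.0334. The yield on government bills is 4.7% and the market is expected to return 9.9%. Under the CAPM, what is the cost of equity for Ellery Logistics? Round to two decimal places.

β = Cov(R_i, R_m) / Var(R_m) = 0.0503 / 0.0334 = 1.5060
MRP = 9.9% − 4.7% = 5.20%
E(R) = R_f + β × MRP = 4.7% + 1.5060 × 5.2% = 12.53%

12.53%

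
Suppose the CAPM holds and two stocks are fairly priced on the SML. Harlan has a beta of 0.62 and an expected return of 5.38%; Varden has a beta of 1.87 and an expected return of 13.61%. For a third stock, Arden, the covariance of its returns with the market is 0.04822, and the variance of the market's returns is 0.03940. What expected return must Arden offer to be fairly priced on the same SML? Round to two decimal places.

9.36%

MRP = (13.61% − 5.38%) / (1.87 − 0.62) = 6.5840%
R_f = 5.38% − 0.62 × 6.5840% = 1.2979%
β_Arden = Cov / Var(R_m) = 0.04822 / 0.03940 = 1.2239
E(R_Arden) = R_f + β × MRP = 1.2979% + 1.2239 × 6.5840% = 9.36%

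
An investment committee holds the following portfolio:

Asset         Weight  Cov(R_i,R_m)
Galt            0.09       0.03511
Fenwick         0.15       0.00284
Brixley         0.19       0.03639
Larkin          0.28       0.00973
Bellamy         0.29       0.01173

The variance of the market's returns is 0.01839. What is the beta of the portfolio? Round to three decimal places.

β_Galt = 0.03511 / 0.01839 = 1.9092
β_Fenwick = 0.00284 / 0.01839 = 0.1544
β_Brixley = 0.03639 / 0.01839 = 1.9788
β_Larkin = 0.00973 / 0.01839 = 0.5291
β_Bellamy = 0.01173 / 0.01839 = 0.6378
β_P = Σ w_i β_i = 0.09×1.9092 + 0.15×0.1544 + 0.19×1.9788 + 0.28×0.5291 + 0.29×0.6378 = 0.9041

0.904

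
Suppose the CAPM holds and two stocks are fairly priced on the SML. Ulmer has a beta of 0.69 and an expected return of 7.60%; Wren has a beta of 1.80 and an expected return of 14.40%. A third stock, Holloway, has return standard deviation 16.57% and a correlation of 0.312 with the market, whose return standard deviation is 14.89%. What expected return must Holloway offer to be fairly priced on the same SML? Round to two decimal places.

MRP = (14.40% − 7.60%) / (1.80 − 0.69) = 6.1261%
R_f = 7.60% − 0.69 × 6.1261% = 3.3730%
β_Holloway = ρ·σ_i/σ_m = 0.312 × 16.57 / 14.89 = 0.3472
E(R_Holloway) = R_f + β × MRP = 3.3730% + 0.3472 × 6.1261% = 5.50%

5.50%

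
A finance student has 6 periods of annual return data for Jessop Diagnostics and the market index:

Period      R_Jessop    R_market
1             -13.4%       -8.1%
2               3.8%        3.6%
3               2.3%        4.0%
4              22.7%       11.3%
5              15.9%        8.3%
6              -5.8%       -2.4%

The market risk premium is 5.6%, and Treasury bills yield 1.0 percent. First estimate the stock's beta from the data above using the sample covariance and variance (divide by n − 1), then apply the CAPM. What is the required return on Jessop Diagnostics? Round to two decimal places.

11.35%

Mean R_i = (-13.4 + 3.8 + 2.3 + 22.7 + 15.9 − 5.8) / 6 = 4.2500%
Mean R_m = (-8.1 + 3.6 + 4.0 + 11.3 + 8.3 − 2.4) / 6 = 2.7833%
Σ(R_i − R̄_i)(R_m − R̄_m) = 462.8450  ⇒  Cov = 462.8450 / 5 = 92.5690
Σ(R_m − R̄_m)² = 250.4283  ⇒  Var(R_m) = 250.4283 / 5 = 50.0857
β = Cov / Var(R_m) = 92.5690 / 50.0857 = 1.8482
E(R) = R_f + β × MRP = 1.0% + 1.8482 × 5.6% = 11.35%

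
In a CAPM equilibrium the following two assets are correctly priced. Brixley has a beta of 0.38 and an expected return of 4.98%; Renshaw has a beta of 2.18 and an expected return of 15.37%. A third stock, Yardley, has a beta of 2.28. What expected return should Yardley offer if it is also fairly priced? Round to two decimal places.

15.95%

MRP (SML slope) = (15.37% − 4.98%) / (2.18 − 0.38) = 10.39% / 1.80 = 5.7722%
R_f (intercept) = 4.98% − 0.38 × 5.7722% = 2.7866%
E(R_Yardley) = R_f + β × MRP = 2.7866% + 2.28 × 5.7722% = 15.95%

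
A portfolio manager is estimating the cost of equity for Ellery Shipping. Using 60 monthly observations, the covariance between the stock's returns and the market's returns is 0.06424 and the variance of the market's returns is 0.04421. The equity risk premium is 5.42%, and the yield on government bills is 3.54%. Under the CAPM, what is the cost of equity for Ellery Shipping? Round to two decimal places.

β = Cov(R_i, R_m) / Var(R_m) = 0.06424 / 0.04421 = 1.4531
E(R) = R_f + β × MRP = 3.54% + 1.4531 × 5.42% = 11.42%

11.42%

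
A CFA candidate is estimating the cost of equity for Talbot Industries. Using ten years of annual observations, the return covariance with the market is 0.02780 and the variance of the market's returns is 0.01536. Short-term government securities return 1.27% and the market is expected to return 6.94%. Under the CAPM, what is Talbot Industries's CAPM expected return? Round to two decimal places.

11.53%

β = Cov(R_i, R_m) / Var(R_m) = 0.02780 / 0.01536 = 1.8099
MRP = 6.94% − 1.27% = 5.67%
E(R) = R_f + β × MRP = 1.27% + 1.8099 × 5.67% = 11.53%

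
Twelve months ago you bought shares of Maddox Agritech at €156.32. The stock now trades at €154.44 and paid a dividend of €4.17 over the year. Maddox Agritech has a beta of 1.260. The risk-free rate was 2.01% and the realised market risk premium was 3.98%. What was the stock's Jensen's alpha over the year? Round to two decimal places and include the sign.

Realised HPR = (P1 + D1 − P0) / P0 = (154.44 + 4.17 − 156.32) / 156.32 = 2.29 / 156.32 = 1.4649%
CAPM required = R_f + β·MRP = 2.01% + 1.260 × 3.98% = 7.02480%
α = realised − required = 1.4649% − 7.02480% = -5.56%

-5.56%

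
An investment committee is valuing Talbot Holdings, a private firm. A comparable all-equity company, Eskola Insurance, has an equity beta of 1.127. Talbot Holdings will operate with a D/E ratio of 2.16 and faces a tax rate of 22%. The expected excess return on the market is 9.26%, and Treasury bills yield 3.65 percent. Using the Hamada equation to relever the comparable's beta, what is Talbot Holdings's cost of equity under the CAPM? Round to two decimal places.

31.67%

β_L = β_U × [1 + (1 − t)(D/E)] = 1.127 × [1 + (1 − 0.22) × 2.16]
    = 1.127 × [1 + 0.78 × 2.16] = 1.127 × 2.6848 = 3.0258
E(R) = R_f + β_L × MRP = 3.65% + 3.0258 × 9.26% = 31.67%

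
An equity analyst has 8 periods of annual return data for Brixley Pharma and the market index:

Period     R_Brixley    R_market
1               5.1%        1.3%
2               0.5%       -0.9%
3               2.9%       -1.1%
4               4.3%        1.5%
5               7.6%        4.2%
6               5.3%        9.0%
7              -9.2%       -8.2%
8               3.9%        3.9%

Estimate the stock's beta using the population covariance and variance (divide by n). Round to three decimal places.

0.884

Mean R_i = (5.1 + 0.5 + 2.9 + 4.3 + 7.6 + 5.3 − 9.2 + 3.9) / 8 = 2.5500%
Mean R_m = (1.3 − 0.9 − 1.1 + 1.5 + 4.2 + 9.0 − 8.2 + 3.9) / 8 = 1.2125%
Σ(R_i − R̄_i)(R_m − R̄_m) = 154.9750  ⇒  Cov = 154.9750 / 8 = 19.3719
Σ(R_m − R̄_m)² = 175.2888  ⇒  Var(R_m) = 175.2888 / 8 = 21.9111
β = Cov / Var(R_m) = 19.3719 / 21.9111 = 0.8841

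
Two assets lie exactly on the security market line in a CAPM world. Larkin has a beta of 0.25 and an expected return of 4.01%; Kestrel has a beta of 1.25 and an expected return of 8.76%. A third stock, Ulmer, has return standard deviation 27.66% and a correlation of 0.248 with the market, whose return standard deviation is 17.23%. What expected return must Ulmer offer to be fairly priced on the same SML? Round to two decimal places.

MRP = (8.76% − 4.01%) / (1.25 − 0.25) = 4.7500%
R_f = 4.01% − 0.25 × 4.7500% = 2.8225%
β_Ulmer = ρ·σ_i/σ_m = 0.248 × 27.66 / 17.23 = 0.3981
E(R_Ulmer) = R_f + β × MRP = 2.8225% + 0.3981 × 4.7500% = 4.71%

4.71%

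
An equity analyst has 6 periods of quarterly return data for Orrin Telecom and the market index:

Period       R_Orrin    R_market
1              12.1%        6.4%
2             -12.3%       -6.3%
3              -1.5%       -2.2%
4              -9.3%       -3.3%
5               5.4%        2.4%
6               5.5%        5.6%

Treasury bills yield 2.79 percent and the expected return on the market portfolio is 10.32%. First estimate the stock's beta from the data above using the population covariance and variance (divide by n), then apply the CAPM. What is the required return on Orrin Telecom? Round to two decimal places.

Mean R_i = (12.1 − 12.3 − 1.5 − 9.3 + 5.4 + 5.5) / 6 = -0.0167%
Mean R_m = (6.4 − 6.3 − 2.2 − 3.3 + 2.4 + 5.6) / 6 = 0.4333%
Σ(R_i − R̄_i)(R_m − R̄_m) = 232.7233  ⇒  Cov = 232.7233 / 6 = 38.7872
Σ(R_m − R̄_m)² = 132.3733  ⇒  Var(R_m) = 132.3733 / 6 = 22.0622
β = Cov / Var(R_m) = 38.7872 / 22.0622 = 1.7581
MRP = 10.32% − 2.79% = 7.53%
E(R) = R_f + β × MRP = 2.79% + 1.7581 × 7.53% = 16.03%

16.03%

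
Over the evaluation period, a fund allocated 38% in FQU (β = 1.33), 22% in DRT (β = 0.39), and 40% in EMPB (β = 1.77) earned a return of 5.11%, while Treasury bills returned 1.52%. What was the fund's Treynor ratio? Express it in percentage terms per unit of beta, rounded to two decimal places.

2.76%

β_P = 0.38×1.33 + 0.22×0.39 + 0.40×1.77 = 1.2992
Treynor = (R_P − R_f) / β_P = (5.11% − 1.52%) / 1.2992 = 3.59% / 1.2992 = 2.76%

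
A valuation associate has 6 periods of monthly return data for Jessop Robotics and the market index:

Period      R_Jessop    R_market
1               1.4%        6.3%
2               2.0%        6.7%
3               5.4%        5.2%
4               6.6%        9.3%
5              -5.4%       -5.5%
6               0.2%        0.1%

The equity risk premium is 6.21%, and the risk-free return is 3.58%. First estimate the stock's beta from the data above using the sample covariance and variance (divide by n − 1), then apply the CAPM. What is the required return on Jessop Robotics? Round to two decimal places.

Mean R_i = (1.4 + 2.0 + 5.4 + 6.6 − 5.4 + 0.2) / 6 = 1.7000%
Mean R_m = (6.3 + 6.7 + 5.2 + 9.3 − 5.5 + 0.1) / 6 = 3.6833%
Σ(R_i − R̄_i)(R_m − R̄_m) = 103.8300  ⇒  Cov = 103.8300 / 5 = 20.7660
Σ(R_m − R̄_m)² = 146.9683  ⇒  Var(R_m) = 146.9683 / 5 = 29.3937
β = Cov / Var(R_m) = 20.7660 / 29.3937 = 0.7065
E(R) = R_f + β × MRP = 3.58% + 0.7065 × 6.21% = 7.97%

7.97%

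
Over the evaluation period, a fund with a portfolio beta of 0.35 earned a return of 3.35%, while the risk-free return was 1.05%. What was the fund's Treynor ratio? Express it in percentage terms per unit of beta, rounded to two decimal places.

Treynor = (R_P − R_f) / β_P = (3.35% − 1.05%) / 0.3500 = 2.30% / 0.3500 = 6.57%

6.57%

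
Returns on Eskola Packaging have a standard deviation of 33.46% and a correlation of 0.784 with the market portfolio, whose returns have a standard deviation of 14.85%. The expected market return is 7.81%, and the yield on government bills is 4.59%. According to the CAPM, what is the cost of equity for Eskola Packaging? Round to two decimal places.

β = ρ × σ_i / σ_m = 0.784 × 33.46% / 14.85% = 1.7665
MRP = 7.81% − 4.59% = 3.22%
E(R) = 4.59% + 1.7665 × 3.22% = 10.28%

10.28%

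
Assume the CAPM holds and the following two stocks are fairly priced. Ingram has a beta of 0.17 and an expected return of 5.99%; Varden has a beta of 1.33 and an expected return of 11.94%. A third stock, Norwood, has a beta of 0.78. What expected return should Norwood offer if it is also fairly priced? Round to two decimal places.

9.12%

MRP (SML slope) = (11.94% − 5.99%) / (1.33 − 0.17) = 5.95% / 1.16 = 5.1293%
R_f (intercept) = 5.99% − 0.17 × 5.1293% = 5.1180%
E(R_Norwood) = R_f + β × MRP = 5.1180% + 0.78 × 5.1293% = 9.12%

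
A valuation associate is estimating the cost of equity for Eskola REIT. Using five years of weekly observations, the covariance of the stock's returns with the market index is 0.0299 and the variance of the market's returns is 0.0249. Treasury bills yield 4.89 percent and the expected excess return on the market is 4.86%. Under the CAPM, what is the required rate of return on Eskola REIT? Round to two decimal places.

β = Cov(R_i, R_m) / Var(R_m) = 0.0299 / 0.0249 = 1.2008
E(R) = R_f + β × MRP = 4.89% + 1.2008 × 4.86% = 10.73%

10.73%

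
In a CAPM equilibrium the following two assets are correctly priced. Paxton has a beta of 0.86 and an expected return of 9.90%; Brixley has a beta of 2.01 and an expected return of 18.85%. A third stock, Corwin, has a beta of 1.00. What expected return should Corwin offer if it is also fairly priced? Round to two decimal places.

MRP (SML slope) = (18.85% − 9.90%) / (2.01 − 0.86) = 8.95% / 1.15 = 7.7826%
R_f (intercept) = 9.90% − 0.86 × 7.7826% = 3.2070%
E(R_Corwin) = R_f + β × MRP = 3.2070% + 1.00 × 7.7826% = 10.99%

10.99%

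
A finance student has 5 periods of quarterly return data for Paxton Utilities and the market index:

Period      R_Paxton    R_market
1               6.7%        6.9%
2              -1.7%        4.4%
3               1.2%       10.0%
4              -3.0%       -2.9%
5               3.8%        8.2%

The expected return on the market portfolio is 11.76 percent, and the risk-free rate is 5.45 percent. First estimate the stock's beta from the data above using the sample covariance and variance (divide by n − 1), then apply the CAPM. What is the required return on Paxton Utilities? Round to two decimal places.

8.78%

Mean R_i = (6.7 − 1.7 + 1.2 − 3.0 + 3.8) / 5 = 1.4000%
Mean R_m = (6.9 + 4.4 + 10.0 − 2.9 + 8.2) / 5 = 5.3200%
Σ(R_i − R̄_i)(R_m − R̄_m) = 53.3700  ⇒  Cov = 53.3700 / 4 = 13.3425
Σ(R_m − R̄_m)² = 101.1080  ⇒  Var(R_m) = 101.1080 / 4 = 25.2770
β = Cov / Var(R_m) = 13.3425 / 25.2770 = 0.5279
MRP = 11.76% − 5.45% = 6.31%
E(R) = R_f + β × MRP = 5.45% + 0.5279 × 6.31% = 8.78%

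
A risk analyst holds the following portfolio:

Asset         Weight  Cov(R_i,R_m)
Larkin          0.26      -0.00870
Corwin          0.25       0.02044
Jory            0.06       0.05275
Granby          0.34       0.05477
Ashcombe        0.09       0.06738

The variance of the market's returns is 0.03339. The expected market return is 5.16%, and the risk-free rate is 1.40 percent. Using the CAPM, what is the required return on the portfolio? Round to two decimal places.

4.86%

β_Larkin = -0.00870 / 0.03339 = -0.2606
β_Corwin = 0.02044 / 0.03339 = 0.6122
β_Jory = 0.05275 / 0.03339 = 1.5798
β_Granby = 0.05477 / 0.03339 = 1.6403
β_Ashcombe = 0.06738 / 0.03339 = 2.0180
β_P = Σ w_i β_i = 0.26×-0.2606 + 0.25×0.6122 + 0.06×1.5798 + 0.34×1.6403 + 0.09×2.0180 = 0.9194
MRP = 5.16% − 1.40% = 3.76%
E(R_P) = R_f + β_P × MRP = 1.40% + 0.9194 × 3.76% = 4.86%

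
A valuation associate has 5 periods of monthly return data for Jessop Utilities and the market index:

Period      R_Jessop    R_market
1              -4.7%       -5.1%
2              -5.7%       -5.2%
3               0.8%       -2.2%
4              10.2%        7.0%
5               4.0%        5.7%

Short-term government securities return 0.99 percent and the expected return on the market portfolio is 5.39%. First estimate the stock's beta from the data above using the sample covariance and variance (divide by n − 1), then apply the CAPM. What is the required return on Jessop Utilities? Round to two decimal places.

5.60%

Mean R_i = (-4.7 − 5.7 + 0.8 + 10.2 + 4.0) / 5 = 0.9200%
Mean R_m = (-5.1 − 5.2 − 2.2 + 7.0 + 5.7) / 5 = 0.0400%
Σ(R_i − R̄_i)(R_m − R̄_m) = 145.8660  ⇒  Cov = 145.8660 / 4 = 36.4665
Σ(R_m − R̄_m)² = 139.3720  ⇒  Var(R_m) = 139.3720 / 4 = 34.8430
β = Cov / Var(R_m) = 36.4665 / 34.8430 = 1.0466
MRP = 5.39% − 0.99% = 4.40%
E(R) = R_f + β × MRP = 0.99% + 1.0466 × 4.40% = 5.60%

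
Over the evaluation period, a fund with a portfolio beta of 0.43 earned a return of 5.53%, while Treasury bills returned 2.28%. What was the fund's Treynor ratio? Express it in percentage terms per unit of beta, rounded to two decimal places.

7.56%

Treynor = (R_P − R_f) / β_P = (5.53% − 2.28%) / 0.4300 = 3.25% / 0.4300 = 7.56%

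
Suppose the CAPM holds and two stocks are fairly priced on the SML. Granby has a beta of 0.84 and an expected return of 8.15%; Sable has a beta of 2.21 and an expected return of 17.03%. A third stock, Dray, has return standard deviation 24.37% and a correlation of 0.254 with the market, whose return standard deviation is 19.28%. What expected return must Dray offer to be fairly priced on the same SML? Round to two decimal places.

MRP = (17.03% − 8.15%) / (2.21 − 0.84) = 6.4818%
R_f = 8.15% − 0.84 × 6.4818% = 2.7053%
β_Dray = ρ·σ_i/σ_m = 0.254 × 24.37 / 19.28 = 0.3211
E(R_Dray) = R_f + β × MRP = 2.7053% + 0.3211 × 6.4818% = 4.79%

4.79%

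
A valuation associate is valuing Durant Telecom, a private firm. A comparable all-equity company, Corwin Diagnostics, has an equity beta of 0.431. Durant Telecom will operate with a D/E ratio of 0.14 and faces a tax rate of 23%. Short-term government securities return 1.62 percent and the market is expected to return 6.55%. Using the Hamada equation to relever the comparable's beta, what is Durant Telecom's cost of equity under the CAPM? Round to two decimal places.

β_L = β_U × [1 + (1 − t)(D/E)] = 0.431 × [1 + (1 − 0.23) × 0.14]
    = 0.431 × [1 + 0.77 × 0.14] = 0.431 × 1.1078 = 0.4775
MRP = 6.55% − 1.62% = 4.93%
E(R) = R_f + β_L × MRP = 1.62% + 0.4775 × 4.93% = 3.97%

3.97%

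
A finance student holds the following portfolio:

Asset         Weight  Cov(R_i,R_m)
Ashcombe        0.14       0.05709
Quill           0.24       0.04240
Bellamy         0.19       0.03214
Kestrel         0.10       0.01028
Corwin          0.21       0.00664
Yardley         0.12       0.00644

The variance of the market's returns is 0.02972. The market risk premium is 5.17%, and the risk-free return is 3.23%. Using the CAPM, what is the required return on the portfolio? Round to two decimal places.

8.01%

β_Ashcombe = 0.05709 / 0.02972 = 1.9209
β_Quill = 0.04240 / 0.02972 = 1.4266
β_Bellamy = 0.03214 / 0.02972 = 1.0814
β_Kestrel = 0.01028 / 0.02972 = 0.3459
β_Corwin = 0.00664 / 0.02972 = 0.2234
β_Yardley = 0.00644 / 0.02972 = 0.2167
β_P = Σ w_i β_i = 0.14×1.9209 + 0.24×1.4266 + 0.19×1.0814 + 0.10×0.3459 + 0.21×0.2234 + 0.12×0.2167 = 0.9243
E(R_P) = R_f + β_P × MRP = 3.23% + 0.9243 × 5.17% = 8.01%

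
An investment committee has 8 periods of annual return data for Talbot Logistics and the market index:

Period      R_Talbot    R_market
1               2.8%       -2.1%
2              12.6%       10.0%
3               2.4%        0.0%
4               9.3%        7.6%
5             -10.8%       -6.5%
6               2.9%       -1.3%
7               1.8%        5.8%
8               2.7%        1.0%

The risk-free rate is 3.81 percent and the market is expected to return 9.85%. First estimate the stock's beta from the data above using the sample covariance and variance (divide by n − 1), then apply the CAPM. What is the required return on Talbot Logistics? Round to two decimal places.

Mean R_i = (2.8 + 12.6 + 2.4 + 9.3 − 10.8 + 2.9 + 1.8 + 2.7) / 8 = 2.9625%
Mean R_m = (-2.1 + 10.0 + 0.0 + 7.6 − 6.5 − 1.3 + 5.8 + 1.0) / 8 = 1.8125%
Σ(R_i − R̄_i)(R_m − R̄_m) = 227.4138  ⇒  Cov = 227.4138 / 7 = 32.4877
Σ(R_m − R̄_m)² = 214.4688  ⇒  Var(R_m) = 214.4688 / 7 = 30.6384
β = Cov / Var(R_m) = 32.4877 / 30.6384 = 1.0604
MRP = 9.85% − 3.81% = 6.04%
E(R) = R_f + β × MRP = 3.81% + 1.0604 × 6.04% = 10.21%

10.21%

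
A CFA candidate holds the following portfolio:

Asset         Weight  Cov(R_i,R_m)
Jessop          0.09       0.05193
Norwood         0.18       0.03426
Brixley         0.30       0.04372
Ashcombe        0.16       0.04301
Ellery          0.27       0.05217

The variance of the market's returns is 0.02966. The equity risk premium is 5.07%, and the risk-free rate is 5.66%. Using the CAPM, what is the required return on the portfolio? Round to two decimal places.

β_Jessop = 0.05193 / 0.02966 = 1.7508
β_Norwood = 0.03426 / 0.02966 = 1.1551
β_Brixley = 0.04372 / 0.02966 = 1.4740
β_Ashcombe = 0.04301 / 0.02966 = 1.4501
β_Ellery = 0.05217 / 0.02966 = 1.7589
β_P = Σ w_i β_i = 0.09×1.7508 + 0.18×1.1551 + 0.30×1.4740 + 0.16×1.4501 + 0.27×1.7589 = 1.5146
E(R_P) = R_f + β_P × MRP = 5.66% + 1.5146 × 5.07% = 13.34%

13.34%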